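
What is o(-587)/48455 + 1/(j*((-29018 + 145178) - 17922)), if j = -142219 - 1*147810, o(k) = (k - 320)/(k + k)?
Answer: 6460517051986/405198324494221335 ≈ 1.5944e-5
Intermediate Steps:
o(k) = (-320 + k)/(2*k) (o(k) = (-320 + k)/((2*k)) = (-320 + k)*(1/(2*k)) = (-320 + k)/(2*k))
j = -290029 (j = -142219 - 147810 = -290029)
o(-587)/48455 + 1/(j*((-29018 + 145178) - 17922)) = ((½)*(-320 - 587)/(-587))/48455 + 1/((-290029)*((-29018 + 145178) - 17922)) = ((½)*(-1/587)*(-907))*(1/48455) - 1/(290029*(116160 - 17922)) = (907/1174)*(1/48455) - 1/290029/98238 = 907/56886170 - 1/290029*1/98238 = 907/56886170 - 1/28491868902 = 6460517051986/405198324494221335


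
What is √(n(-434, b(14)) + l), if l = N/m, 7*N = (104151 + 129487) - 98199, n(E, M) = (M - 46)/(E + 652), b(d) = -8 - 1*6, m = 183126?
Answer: I*√3310592787243042/139725138 ≈ 0.41179*I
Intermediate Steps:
b(d) = -14 (b(d) = -8 - 6 = -14)
n(E, M) = (-46 + M)/(652 + E)
N = 135439/7 (N = ((104151 + 129487) - 98199)/7 = (233638 - 98199)/7 = (⅐)*135439 = 135439/7 ≈ 19348.)
l = 135439/1281882 (l = (135439/7)/183126 = (135439/7)*(1/183126) = 135439/1281882 ≈ 0.10566)
√(n(-434, b(14)) + l) = √((-46 - 14)/(652 - 434) + 135439/1281882) = √(-60/218 + 135439/1281882) = √((1/218)*(-60) + 135439/1281882) = √(-30/109 + 135439/1281882) = √(-23693609/139725138) = I*√3310592787243042/139725138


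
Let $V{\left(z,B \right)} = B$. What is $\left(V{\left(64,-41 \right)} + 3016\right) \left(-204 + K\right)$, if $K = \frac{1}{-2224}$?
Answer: $- \frac{1349748575}{2224} \approx -6.069 \cdot 10^{5}$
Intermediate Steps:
$K = - \frac{1}{2224} \approx -0.00044964$
$\left(V{\left(64,-41 \right)} + 3016\right) \left(-204 + K\right) = \left(-41 + 3016\right) \left(-204 - \frac{1}{2224}\right) = 2975 \left(- \frac{453697}{2224}\right) = - \frac{1349748575}{2224}$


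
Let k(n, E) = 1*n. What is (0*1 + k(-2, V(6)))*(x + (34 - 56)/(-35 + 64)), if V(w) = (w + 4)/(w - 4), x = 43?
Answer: -2450/29 ≈ -84.483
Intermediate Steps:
V(w) = (4 + w)/(-4 + w)
k(n, E) = n
(0*1 + k(-2, V(6)))*(x + (34 - 56)/(-35 + 64)) = (0*1 - 2)*(43 + (34 - 56)/(-35 + 64)) = (0 - 2)*(43 - 22/29) = -2*(43 - 22*1/29) = -2*(43 - 22/29) = -2*1225/29 = -2450/29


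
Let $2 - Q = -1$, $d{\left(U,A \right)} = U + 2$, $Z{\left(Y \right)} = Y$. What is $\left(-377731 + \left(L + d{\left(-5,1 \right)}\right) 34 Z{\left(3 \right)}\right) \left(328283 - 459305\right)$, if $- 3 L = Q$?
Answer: $49544528058$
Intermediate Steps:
$d{\left(U,A \right)} = 2 + U$
$Q = 3$ ($Q = 2 - -1 = 2 + 1 = 3$)
$L = -1$ ($L = \left(- \frac{1}{3}\right) 3 = -1$)
$\left(-377731 + \left(L + d{\left(-5,1 \right)}\right) 34 Z{\left(3 \right)}\right) \left(328283 - 459305\right) = \left(-377731 + \left(-1 + \left(2 - 5\right)\right) 34 \cdot 3\right) \left(328283 - 459305\right) = \left(-377731 + \left(-1 - 3\right) 34 \cdot 3\right) \left(-131022\right) = \left(-377731 + \left(-4\right) 34 \cdot 3\right) \left(-131022\right) = \left(-377731 - 408\right) \left(-131022\right) = \left(-378139\right) \left(-131022\right) = 49544528058$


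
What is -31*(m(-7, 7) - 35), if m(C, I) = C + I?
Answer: 1085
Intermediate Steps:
-31*(m(-7, 7) - 35) = -31*((-7 + 7) - 35) = -31*(0 - 35) = -31*(-35) = 1085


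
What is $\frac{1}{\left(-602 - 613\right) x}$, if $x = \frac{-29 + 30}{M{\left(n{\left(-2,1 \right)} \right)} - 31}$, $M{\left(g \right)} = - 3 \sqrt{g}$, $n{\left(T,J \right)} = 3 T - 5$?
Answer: $\frac{31}{1215} + \frac{i \sqrt{11}}{405} \approx 0.025514 + 0.0081892 i$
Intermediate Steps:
$n{\left(T,J \right)} = -5 + 3 T$
$x = \frac{1}{-31 - 3 i \sqrt{11}}$ ($x = \frac{-29 + 30}{- 3 \sqrt{-5 + 3 \left(-2\right)} - 31} = 1 \frac{1}{- 3 \sqrt{-5 - 6} - 31} = 1 \frac{1}{- 3 \sqrt{-11} - 31} = 1 \frac{1}{- 3 i \sqrt{11} - 31} = 1 \frac{1}{-31 - 3 i \sqrt{11}} = \frac{1}{-31 - 3 i \sqrt{11}} \approx -0.029245 + 0.0093867 i$)
$\frac{1}{\left(-602 - 613\right) x} = \frac{1}{\left(-602 - 613\right) \frac{i}{- 31 i + 3 \sqrt{11}}} = \frac{1}{\left(-1215\right) \frac{i}{- 31 i + 3 \sqrt{11}}} = \frac{1}{\left(-1215\right) i \frac{1}{- 31 i + 3 \sqrt{11}}} = \frac{i \left(- 31 i + 3 \sqrt{11}\right)}{1215}$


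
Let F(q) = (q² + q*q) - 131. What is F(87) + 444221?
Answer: 459228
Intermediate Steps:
F(q) = -131 + 2*q² (F(q) = (q² + q²) - 131 = 2*q² - 131 = -131 + 2*q²)
F(87) + 444221 = (-131 + 2*87²) + 444221 = (-131 + 2*7569) + 444221 = (-131 + 15138) + 444221 = 15007 + 444221 = 459228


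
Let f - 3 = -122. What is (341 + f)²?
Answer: 49284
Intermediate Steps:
f = -119 (f = 3 - 122 = -119)
(341 + f)² = (341 - 119)² = 222² = 49284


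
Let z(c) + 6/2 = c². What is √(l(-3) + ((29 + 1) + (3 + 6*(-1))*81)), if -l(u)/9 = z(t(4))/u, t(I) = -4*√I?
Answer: I*√30 ≈ 5.4772*I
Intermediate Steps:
z(c) = -3 + c²
l(u) = -549/u (l(u) = -9*(-3 + (-4*√4)²)/u = -9*(-3 + (-4*2)²)/u = -9*(-3 + (-8)²)/u = -9*(-3 + 64)/u = -549/u)
√(l(-3) + ((29 + 1) + (3 + 6*(-1))*81)) = √(-549/(-3) + ((29 + 1) + (3 + 6*(-1))*81)) = √(-549*(-⅓) + (30 + (3 - 6)*81)) = √(183 + (30 - 3*81)) = √(183 + (30 - 243)) = √(183 - 213) = √(-30) = I*√30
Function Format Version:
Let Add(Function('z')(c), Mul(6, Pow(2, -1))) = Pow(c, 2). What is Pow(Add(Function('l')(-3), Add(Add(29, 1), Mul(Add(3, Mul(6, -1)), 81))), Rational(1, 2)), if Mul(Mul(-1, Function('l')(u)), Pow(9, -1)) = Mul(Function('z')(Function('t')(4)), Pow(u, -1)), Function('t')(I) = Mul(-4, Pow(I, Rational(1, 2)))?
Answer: Mul(I, Pow(30, Rational(1, 2))) ≈ Mul(5.4772, I)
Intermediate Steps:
Function('z')(c) = Add(-3, Pow(c, 2))
Function('l')(u) = Mul(-549, Pow(u, -1)) (Function('l')(u) = Mul(-9, Mul(Add(-3, Pow(Mul(-4, Pow(4, Rational(1, 2))), 2)), Pow(u, -1))) = Mul(-9, Mul(Add(-3, Pow(Mul(-4, 2), 2)), Pow(u, -1))) = Mul(-9, Mul(Add(-3, Pow(-8, 2)), Pow(u, -1))) = Mul(-9, Mul(Add(-3, 64), Pow(u, -1))) = Mul(-9, Mul(61, Pow(u, -1))) = Mul(-549, Pow(u, -1)))
Pow(Add(Function('l')(-3), Add(Add(29, 1), Mul(Add(3, Mul(6, -1)), 81))), Rational(1, 2)) = Pow(Add(Mul(-549, Pow(-3, -1)), Add(Add(29, 1), Mul(Add(3, Mul(6, -1)), 81))), Rational(1, 2)) = Pow(Add(Mul(-549, Rational(-1, 3)), Add(30, Mul(Add(3, -6), 81))), Rational(1, 2)) = Pow(Add(183, Add(30, Mul(-3, 81))), Rational(1, 2)) = Pow(Add(183, Add(30, -243)), Rational(1, 2)) = Pow(Add(183, -213), Rational(1, 2)) = Pow(-30, Rational(1, 2)) = Mul(I, Pow(30, Rational(1, 2)))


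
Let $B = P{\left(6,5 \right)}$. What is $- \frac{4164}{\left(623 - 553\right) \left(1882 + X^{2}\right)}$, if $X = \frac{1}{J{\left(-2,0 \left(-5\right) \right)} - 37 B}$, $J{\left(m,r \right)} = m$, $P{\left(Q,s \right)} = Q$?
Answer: $- \frac{14923776}{472156165} \approx -0.031608$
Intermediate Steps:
$B = 6$
$X = - \frac{1}{224}$ ($X = \frac{1}{-2 - 222} = \frac{1}{-224} = - \frac{1}{224} \approx -0.0044643$)
$- \frac{4164}{\left(623 - 553\right) \left(1882 + X^{2}\right)} = - \frac{4164}{\left(623 - 553\right) \left(1882 + \left(- \frac{1}{224}\right)^{2}\right)} = - \frac{4164}{70 \left(1882 + \frac{1}{50176}\right)} = - \frac{4164}{70 \cdot \frac{94431233}{50176}} = - \frac{4164}{\frac{472156165}{3584}} = \left(-4164\right) \frac{3584}{472156165} = - \frac{14923776}{472156165}$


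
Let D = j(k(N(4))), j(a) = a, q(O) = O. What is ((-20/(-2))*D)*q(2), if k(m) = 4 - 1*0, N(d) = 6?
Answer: 80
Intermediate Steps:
k(m) = 4 (k(m) = 4 + 0 = 4)
D = 4
((-20/(-2))*D)*q(2) = (-20/(-2)*4)*2 = (-20*(-½)*4)*2 = (10*4)*2 = 40*2 = 80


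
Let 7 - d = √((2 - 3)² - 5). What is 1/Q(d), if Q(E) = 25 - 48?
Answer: -1/23 ≈ -0.043478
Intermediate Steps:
d = 7 - 2*I (d = 7 - √((2 - 3)² - 5) = 7 - √((-1)² - 5) = 7 - √(1 - 5) = 7 - √(-4) = 7 - 2*I ≈ 7.0 - 2.0*I)
Q(E) = -23
1/Q(d) = 1/(-23) = -1/23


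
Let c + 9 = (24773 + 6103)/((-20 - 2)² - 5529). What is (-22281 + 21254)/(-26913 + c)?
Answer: 398555/10450182 ≈ 0.038139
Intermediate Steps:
c = -76281/5045 (c = -9 + (24773 + 6103)/((-20 - 2)² - 5529) = -9 + 30876/((-22)² - 5529) = -9 + 30876/(484 - 5529) = -9 + 30876/(-5045) = -9 + 30876*(-1/5045) = -9 - 30876/5045 = -76281/5045 ≈ -15.120)
(-22281 + 21254)/(-26913 + c) = (-22281 + 21254)/(-26913 - 76281/5045) = -1027/(-135852366/5045) = -1027*(-5045/135852366) = 398555/10450182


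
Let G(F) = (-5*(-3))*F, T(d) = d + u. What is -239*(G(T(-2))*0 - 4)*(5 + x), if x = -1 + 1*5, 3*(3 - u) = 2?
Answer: 8604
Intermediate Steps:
u = 7/3 (u = 3 - ⅓*2 = 3 - ⅔ = 7/3 ≈ 2.3333)
T(d) = 7/3 + d (T(d) = d + 7/3 = 7/3 + d)
x = 4 (x = -1 + 5 = 4)
G(F) = 15*F
-239*(G(T(-2))*0 - 4)*(5 + x) = -239*((15*(7/3 - 2))*0 - 4)*(5 + 4) = -239*((15*(⅓))*0 - 4)*9 = -239*(5*0 - 4)*9 = -239*(0 - 4)*9 = -(-956)*9 = -239*(-36) = 8604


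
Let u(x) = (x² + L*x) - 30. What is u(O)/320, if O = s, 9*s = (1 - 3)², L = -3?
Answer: -1261/12960 ≈ -0.097299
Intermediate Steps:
s = 4/9 (s = (1 - 3)²/9 = (⅑)*(-2)² = (⅑)*4 = 4/9 ≈ 0.44444)
O = 4/9 ≈ 0.44444
u(x) = -30 + x² - 3*x (u(x) = (x² - 3*x) - 30 = -30 + x² - 3*x)
u(O)/320 = (-30 + (4/9)² - 3*4/9)/320 = (-30 + 16/81 - 4/3)*(1/320) = -2522/81*1/320 = -1261/12960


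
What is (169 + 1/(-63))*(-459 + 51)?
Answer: -1447856/21 ≈ -68946.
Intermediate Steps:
(169 + 1/(-63))*(-459 + 51) = (169 - 1/63)*(-408) = (10646/63)*(-408) = -1447856/21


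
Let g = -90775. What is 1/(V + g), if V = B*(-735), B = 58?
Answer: -1/133405 ≈ -7.4960e-6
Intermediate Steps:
V = -42630 (V = 58*(-735) = -42630)
1/(V + g) = 1/(-42630 - 90775) = 1/(-133405) = -1/133405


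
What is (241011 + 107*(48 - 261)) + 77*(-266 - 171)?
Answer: 184571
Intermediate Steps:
(241011 + 107*(48 - 261)) + 77*(-266 - 171) = (241011 + 107*(-213)) + 77*(-437) = (241011 - 22791) - 33649 = 218220 - 33649 = 184571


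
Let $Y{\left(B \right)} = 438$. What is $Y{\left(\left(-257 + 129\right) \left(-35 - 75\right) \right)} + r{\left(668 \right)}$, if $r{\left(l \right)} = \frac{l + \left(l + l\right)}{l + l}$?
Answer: $\frac{879}{2} \approx 439.5$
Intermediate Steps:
$r{\left(l \right)} = \frac{3}{2}$ ($r{\left(l \right)} = \frac{l + 2 l}{2 l} = 3 l \frac{1}{2 l} = \frac{3}{2}$)
$Y{\left(\left(-257 + 129\right) \left(-35 - 75\right) \right)} + r{\left(668 \right)} = 438 + \frac{3}{2} = \frac{879}{2}$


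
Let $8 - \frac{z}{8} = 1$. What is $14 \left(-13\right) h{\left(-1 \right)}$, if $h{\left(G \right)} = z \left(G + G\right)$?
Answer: $20384$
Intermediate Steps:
$z = 56$ ($z = 64 - 8 = 56$)
$h{\left(G \right)} = 112 G$ ($h{\left(G \right)} = 56 \left(G + G\right) = 56 \cdot 2 G = 112 G$)
$14 \left(-13\right) h{\left(-1 \right)} = 14 \left(-13\right) 112 \left(-1\right) = \left(-182\right) \left(-112\right) = 20384$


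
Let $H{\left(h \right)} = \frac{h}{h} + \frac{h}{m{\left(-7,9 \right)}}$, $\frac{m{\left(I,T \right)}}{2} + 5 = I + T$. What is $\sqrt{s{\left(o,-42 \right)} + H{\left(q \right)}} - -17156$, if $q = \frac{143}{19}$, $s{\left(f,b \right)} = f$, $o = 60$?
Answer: $17156 + \frac{7 \sqrt{15846}}{114} \approx 17164.0$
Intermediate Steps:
$m{\left(I,T \right)} = -10 + 2 I + 2 T$ ($m{\left(I,T \right)} = -10 + 2 \left(I + T\right) = -10 + \left(2 I + 2 T\right) = -10 + 2 I + 2 T$)
$q = \frac{143}{19}$ ($q = 143 \cdot \frac{1}{19} = \frac{143}{19} \approx 7.5263$)
$H{\left(h \right)} = 1 - \frac{h}{6}$ ($H{\left(h \right)} = \frac{h}{h} + \frac{h}{-10 + 2 \left(-7\right) + 2 \cdot 9} = 1 + \frac{h}{-10 - 14 + 18} = 1 + \frac{h}{-6} = 1 + h \left(- \frac{1}{6}\right) = 1 - \frac{h}{6}$)
$\sqrt{s{\left(o,-42 \right)} + H{\left(q \right)}} - -17156 = \sqrt{60 + \left(1 - \frac{143}{114}\right)} - -17156 = \sqrt{60 + \left(1 - \frac{143}{114}\right)} + 17156 = \sqrt{60 - \frac{29}{114}} + 17156 = \sqrt{\frac{6811}{114}} + 17156 = \frac{7 \sqrt{15846}}{114} + 17156 = 17156 + \frac{7 \sqrt{15846}}{114}$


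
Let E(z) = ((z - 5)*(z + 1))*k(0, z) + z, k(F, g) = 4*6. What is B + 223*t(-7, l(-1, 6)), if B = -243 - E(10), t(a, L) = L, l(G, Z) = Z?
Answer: -235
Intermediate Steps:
k(F, g) = 24
E(z) = z + 24*(1 + z)*(-5 + z) (E(z) = ((z - 5)*(z + 1))*24 + z = ((-5 + z)*(1 + z))*24 + z = ((1 + z)*(-5 + z))*24 + z = 24*(1 + z)*(-5 + z) + z = z + 24*(1 + z)*(-5 + z))
B = -1573 (B = -243 - (-120 - 95*10 + 24*10**2) = -243 - (-120 - 950 + 24*100) = -243 - (-120 - 950 + 2400) = -243 - 1*1330 = -243 - 1330 = -1573)
B + 223*t(-7, l(-1, 6)) = -1573 + 223*6 = -1573 + 1338 = -235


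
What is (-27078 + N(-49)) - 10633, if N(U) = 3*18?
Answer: -37657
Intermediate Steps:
N(U) = 54
(-27078 + N(-49)) - 10633 = (-27078 + 54) - 10633 = -27024 - 10633 = -37657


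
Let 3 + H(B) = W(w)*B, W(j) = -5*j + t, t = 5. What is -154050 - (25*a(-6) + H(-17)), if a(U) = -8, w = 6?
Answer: -154272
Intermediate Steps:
W(j) = 5 - 5*j (W(j) = -5*j + 5 = 5 - 5*j)
H(B) = -3 - 25*B (H(B) = -3 + (5 - 5*6)*B = -3 + (5 - 30)*B = -3 - 25*B)
-154050 - (25*a(-6) + H(-17)) = -154050 - (25*(-8) + (-3 - 25*(-17))) = -154050 - (-200 + (-3 + 425)) = -154050 - (-200 + 422) = -154050 - 1*222 = -154050 - 222 = -154272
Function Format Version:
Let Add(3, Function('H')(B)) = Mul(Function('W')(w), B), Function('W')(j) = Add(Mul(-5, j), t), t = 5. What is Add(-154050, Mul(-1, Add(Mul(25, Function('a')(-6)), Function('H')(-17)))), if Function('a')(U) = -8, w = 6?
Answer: -154272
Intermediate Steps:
Function('W')(j) = Add(5, Mul(-5, j)) (Function('W')(j) = Add(Mul(-5, j), 5) = Add(5, Mul(-5, j)))
Function('H')(B) = Add(-3, Mul(-25, B)) (Function('H')(B) = Add(-3, Mul(Add(5, Mul(-5, 6)), B)) = Add(-3, Mul(Add(5, -30), B)) = Add(-3, Mul(-25, B)))
Add(-154050, Mul(-1, Add(Mul(25, Function('a')(-6)), Function('H')(-17)))) = Add(-154050, Mul(-1, Add(Mul(25, -8), Add(-3, Mul(-25, -17))))) = Add(-154050, Mul(-1, Add(-200, Add(-3, 425)))) = Add(-154050, Mul(-1, Add(-200, 422))) = Add(-154050, Mul(-1, 222)) = Add(-154050, -222) = -154272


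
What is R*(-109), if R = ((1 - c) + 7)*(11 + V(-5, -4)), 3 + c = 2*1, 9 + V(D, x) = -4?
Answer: 1962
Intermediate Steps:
V(D, x) = -13 (V(D, x) = -9 - 4 = -13)
c = -1 (c = -3 + 2*1 = -3 + 2 = -1)
R = -18 (R = ((1 - 1*(-1)) + 7)*(11 - 13) = ((1 + 1) + 7)*(-2) = (2 + 7)*(-2) = 9*(-2) = -18)
R*(-109) = -18*(-109) = 1962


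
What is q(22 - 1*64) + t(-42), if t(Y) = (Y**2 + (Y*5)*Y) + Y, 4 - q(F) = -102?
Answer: 10648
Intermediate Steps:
q(F) = 106 (q(F) = 4 - 1*(-102) = 4 + 102 = 106)
t(Y) = Y + 6*Y**2 (t(Y) = (Y**2 + (5*Y)*Y) + Y = (Y**2 + 5*Y**2) + Y = 6*Y**2 + Y = Y + 6*Y**2)
q(22 - 1*64) + t(-42) = 106 - 42*(1 + 6*(-42)) = 106 - 42*(1 - 252) = 106 - 42*(-251) = 106 + 10542 = 10648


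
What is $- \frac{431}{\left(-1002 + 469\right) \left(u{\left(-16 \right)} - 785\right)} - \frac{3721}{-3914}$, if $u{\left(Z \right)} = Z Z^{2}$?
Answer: $\frac{9678766199}{10182556722} \approx 0.95052$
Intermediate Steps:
$u{\left(Z \right)} = Z^{3}$
$- \frac{431}{\left(-1002 + 469\right) \left(u{\left(-16 \right)} - 785\right)} - \frac{3721}{-3914} = - \frac{431}{\left(-1002 + 469\right) \left(\left(-16\right)^{3} - 785\right)} - \frac{3721}{-3914} = - \frac{431}{\left(-533\right) \left(-4096 - 785\right)} - - \frac{3721}{3914} = - \frac{431}{\left(-533\right) \left(-4881\right)} + \frac{3721}{3914} = - \frac{431}{2601573} + \frac{3721}{3914} = \frac{9678766199}{10182556722}$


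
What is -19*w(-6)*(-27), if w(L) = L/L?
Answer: 513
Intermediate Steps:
w(L) = 1
-19*w(-6)*(-27) = -19*1*(-27) = -19*(-27) = 513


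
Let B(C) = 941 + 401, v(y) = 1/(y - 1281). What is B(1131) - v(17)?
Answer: 1696289/1264 ≈ 1342.0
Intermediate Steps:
v(y) = 1/(-1281 + y)
B(C) = 1342
B(1131) - v(17) = 1342 - 1/(-1281 + 17) = 1342 - 1/(-1264) = 1342 - 1*(-1/1264) = 1342 + 1/1264 = 1696289/1264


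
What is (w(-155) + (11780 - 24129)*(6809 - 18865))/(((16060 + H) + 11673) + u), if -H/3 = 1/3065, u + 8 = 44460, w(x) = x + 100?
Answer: 456315633785/221247022 ≈ 2062.5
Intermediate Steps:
w(x) = 100 + x
u = 44452 (u = -8 + 44460 = 44452)
H = -3/3065 ≈ -0.00097879
(w(-155) + (11780 - 24129)*(6809 - 18865))/(((16060 + H) + 11673) + u) = ((100 - 155) + (11780 - 24129)*(6809 - 18865))/(((16060 - 3/3065) + 11673) + 44452) = (-55 - 12349*(-12056))/((49223897/3065 + 11673) + 44452) = (-55 + 148879544)/(85001642/3065 + 44452) = 148879489/(221247022/3065) = 148879489*(3065/221247022) = 456315633785/221247022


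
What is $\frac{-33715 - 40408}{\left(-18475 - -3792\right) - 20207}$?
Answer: $\frac{74123}{34890} \approx 2.1245$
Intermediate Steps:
$\frac{-33715 - 40408}{\left(-18475 - -3792\right) - 20207} = - \frac{74123}{\left(-18475 + 3792\right) - 20207} = - \frac{74123}{-14683 - 20207} = - \frac{74123}{-34890} = \left(-74123\right) \left(- \frac{1}{34890}\right) = \frac{74123}{34890}$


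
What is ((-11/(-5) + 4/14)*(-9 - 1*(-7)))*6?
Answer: -1044/35 ≈ -29.829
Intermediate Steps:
((-11/(-5) + 4/14)*(-9 - 1*(-7)))*6 = ((-11*(-⅕) + 4*(1/14))*(-9 + 7))*6 = ((11/5 + 2/7)*(-2))*6 = ((87/35)*(-2))*6 = -174/35*6 = -1044/35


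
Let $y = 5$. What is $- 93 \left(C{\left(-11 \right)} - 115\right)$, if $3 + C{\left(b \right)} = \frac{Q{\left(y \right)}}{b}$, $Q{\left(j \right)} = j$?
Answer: $\frac{121179}{11} \approx 11016.0$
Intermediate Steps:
$C{\left(b \right)} = -3 + \frac{5}{b}$
$- 93 \left(C{\left(-11 \right)} - 115\right) = - 93 \left(\left(-3 + \frac{5}{-11}\right) - 115\right) = - 93 \left(\left(-3 + 5 \left(- \frac{1}{11}\right)\right) - 115\right) = - 93 \left(\left(-3 - \frac{5}{11}\right) - 115\right) = - 93 \left(- \frac{38}{11} - 115\right) = \left(-93\right) \left(- \frac{1303}{11}\right) = \frac{121179}{11}$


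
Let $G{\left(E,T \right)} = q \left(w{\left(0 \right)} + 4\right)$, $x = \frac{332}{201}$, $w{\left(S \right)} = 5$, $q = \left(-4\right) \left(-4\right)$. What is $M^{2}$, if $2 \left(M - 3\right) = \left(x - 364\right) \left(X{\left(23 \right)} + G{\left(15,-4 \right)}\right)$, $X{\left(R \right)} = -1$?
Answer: $\frac{27111651403225}{40401} \approx 6.7106 \cdot 10^{8}$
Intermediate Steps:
$q = 16$
$x = \frac{332}{201}$ ($x = 332 \cdot \frac{1}{201} = \frac{332}{201} \approx 1.6517$)
$G{\left(E,T \right)} = 144$ ($G{\left(E,T \right)} = 16 \left(5 + 4\right) = 16 \cdot 9 = 144$)
$M = - \frac{5206885}{201}$ ($M = 3 + \frac{\left(\frac{332}{201} - 364\right) \left(-1 + 144\right)}{2} = 3 + \frac{\left(- \frac{72832}{201}\right) 143}{2} = 3 + \frac{1}{2} \left(- \frac{10414976}{201}\right) = 3 - \frac{5207488}{201} = - \frac{5206885}{201} \approx -25905.0$)
$M^{2} = \left(- \frac{5206885}{201}\right)^{2} = \frac{27111651403225}{40401}$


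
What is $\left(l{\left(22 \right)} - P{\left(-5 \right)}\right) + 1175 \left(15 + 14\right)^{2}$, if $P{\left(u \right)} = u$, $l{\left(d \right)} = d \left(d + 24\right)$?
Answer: $989192$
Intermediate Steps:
$l{\left(d \right)} = d \left(24 + d\right)$
$\left(l{\left(22 \right)} - P{\left(-5 \right)}\right) + 1175 \left(15 + 14\right)^{2} = \left(22 \left(24 + 22\right) - -5\right) + 1175 \left(15 + 14\right)^{2} = \left(22 \cdot 46 + 5\right) + 1175 \cdot 29^{2} = \left(1012 + 5\right) + 1175 \cdot 841 = 1017 + 988175 = 989192$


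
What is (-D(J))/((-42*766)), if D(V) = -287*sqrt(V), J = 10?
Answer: -41*sqrt(10)/4596 ≈ -0.028210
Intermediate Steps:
(-D(J))/((-42*766)) = (-(-287)*sqrt(10))/((-42*766)) = (287*sqrt(10))/(-32172) = (287*sqrt(10))*(-1/32172) = -41*sqrt(10)/4596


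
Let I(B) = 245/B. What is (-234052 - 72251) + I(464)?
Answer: -142124347/464 ≈ -3.0630e+5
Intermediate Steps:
(-234052 - 72251) + I(464) = (-234052 - 72251) + 245/464 = -306303 + 245*(1/464) = -306303 + 245/464 = -142124347/464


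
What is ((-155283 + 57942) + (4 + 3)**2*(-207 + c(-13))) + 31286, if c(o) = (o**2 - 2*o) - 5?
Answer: -66888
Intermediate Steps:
c(o) = -5 + o**2 - 2*o
((-155283 + 57942) + (4 + 3)**2*(-207 + c(-13))) + 31286 = ((-155283 + 57942) + (4 + 3)**2*(-207 + (-5 + (-13)**2 - 2*(-13)))) + 31286 = (-97341 + 7**2*(-207 + (-5 + 169 + 26))) + 31286 = (-97341 + 49*(-207 + 190)) + 31286 = (-97341 + 49*(-17)) + 31286 = (-97341 - 833) + 31286 = -98174 + 31286 = -66888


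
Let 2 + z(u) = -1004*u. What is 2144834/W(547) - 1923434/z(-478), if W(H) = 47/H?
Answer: 281520967230391/11277885 ≈ 2.4962e+7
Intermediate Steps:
z(u) = -2 - 1004*u
2144834/W(547) - 1923434/z(-478) = 2144834/((47/547)) - 1923434/(-2 - 1004*(-478)) = 2144834/((47*(1/547))) - 1923434/(-2 + 479912) = 2144834/(47/547) - 1923434/479910 = 2144834*(547/47) - 1923434*1/479910 = 1173224198/47 - 961717/239955 = 281520967230391/11277885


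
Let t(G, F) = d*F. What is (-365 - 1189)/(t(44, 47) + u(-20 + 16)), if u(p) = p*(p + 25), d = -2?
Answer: 777/89 ≈ 8.7303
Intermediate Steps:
t(G, F) = -2*F
u(p) = p*(25 + p)
(-365 - 1189)/(t(44, 47) + u(-20 + 16)) = (-365 - 1189)/(-2*47 + (-20 + 16)*(25 + (-20 + 16))) = -1554/(-94 - 4*(25 - 4)) = -1554/(-94 - 4*21) = -1554/(-94 - 84) = -1554/(-178) = -1554*(-1/178) = 777/89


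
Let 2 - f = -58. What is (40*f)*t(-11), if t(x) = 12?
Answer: 28800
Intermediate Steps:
f = 60 (f = 2 - 1*(-58) = 2 + 58 = 60)
(40*f)*t(-11) = (40*60)*12 = 2400*12 = 28800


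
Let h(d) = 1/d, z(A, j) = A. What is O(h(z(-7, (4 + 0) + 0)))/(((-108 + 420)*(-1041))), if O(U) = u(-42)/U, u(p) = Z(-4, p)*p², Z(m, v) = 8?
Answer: 1372/4511 ≈ 0.30415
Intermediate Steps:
u(p) = 8*p²
O(U) = 14112/U (O(U) = (8*(-42)²)/U = (8*1764)/U = 14112/U)
O(h(z(-7, (4 + 0) + 0)))/(((-108 + 420)*(-1041))) = (14112/(1/(-7)))/(((-108 + 420)*(-1041))) = (14112/(-⅐))/((312*(-1041))) = (14112*(-7))/(-324792) = -98784*(-1/324792) = 1372/4511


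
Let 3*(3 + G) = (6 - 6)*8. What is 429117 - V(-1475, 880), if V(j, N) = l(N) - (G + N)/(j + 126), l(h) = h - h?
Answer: 578877956/1349 ≈ 4.2912e+5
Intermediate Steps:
G = -3 (G = -3 + ((6 - 6)*8)/3 = -3 + (0*8)/3 = -3 + (⅓)*0 = -3 + 0 = -3)
l(h) = 0
V(j, N) = -(-3 + N)/(126 + j) (V(j, N) = 0 - (-3 + N)/(j + 126) = 0 - (-3 + N)/(126 + j) = -(-3 + N)/(126 + j))
429117 - V(-1475, 880) = 429117 - (3 - 1*880)/(126 - 1475) = 429117 - (3 - 880)/(-1349) = 429117 - (-1)*(-877)/1349 = 429117 - 1*877/1349 = 429117 - 877/1349 = 578877956/1349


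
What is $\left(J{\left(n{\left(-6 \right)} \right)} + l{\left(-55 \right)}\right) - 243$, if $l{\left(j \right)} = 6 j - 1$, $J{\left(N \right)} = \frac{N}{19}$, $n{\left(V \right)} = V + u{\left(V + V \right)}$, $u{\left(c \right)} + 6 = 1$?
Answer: $- \frac{10917}{19} \approx -574.58$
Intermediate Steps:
$u{\left(c \right)} = -5$ ($u{\left(c \right)} = -6 + 1 = -5$)
$n{\left(V \right)} = -5 + V$ ($n{\left(V \right)} = V - 5 = -5 + V$)
$J{\left(N \right)} = \frac{N}{19}$ ($J{\left(N \right)} = N \frac{1}{19} = \frac{N}{19}$)
$l{\left(j \right)} = -1 + 6 j$
$\left(J{\left(n{\left(-6 \right)} \right)} + l{\left(-55 \right)}\right) - 243 = \left(\frac{-5 - 6}{19} + \left(-1 + 6 \left(-55\right)\right)\right) - 243 = \left(\frac{1}{19} \left(-11\right) - 331\right) - 243 = \left(- \frac{11}{19} - 331\right) - 243 = - \frac{6300}{19} - 243 = - \frac{10917}{19}$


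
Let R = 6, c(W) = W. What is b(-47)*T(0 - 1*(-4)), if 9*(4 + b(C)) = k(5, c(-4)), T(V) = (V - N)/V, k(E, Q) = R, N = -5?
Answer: -15/2 ≈ -7.5000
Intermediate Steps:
k(E, Q) = 6
T(V) = (5 + V)/V (T(V) = (V - 1*(-5))/V = (V + 5)/V = (5 + V)/V)
b(C) = -10/3 (b(C) = -4 + (⅑)*6 = -4 + ⅔ = -10/3)
b(-47)*T(0 - 1*(-4)) = -10*(5 + (0 - 1*(-4)))/(3*(0 - 1*(-4))) = -10*(5 + (0 + 4))/(3*(0 + 4)) = -10*(5 + 4)/(3*4) = -5*9/6 = -10/3*9/4 = -15/2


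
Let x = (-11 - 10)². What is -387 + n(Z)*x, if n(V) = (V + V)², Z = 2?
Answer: 6669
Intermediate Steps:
x = 441 (x = (-21)² = 441)
n(V) = 4*V² (n(V) = (2*V)² = 4*V²)
-387 + n(Z)*x = -387 + (4*2²)*441 = -387 + (4*4)*441 = -387 + 16*441 = -387 + 7056 = 6669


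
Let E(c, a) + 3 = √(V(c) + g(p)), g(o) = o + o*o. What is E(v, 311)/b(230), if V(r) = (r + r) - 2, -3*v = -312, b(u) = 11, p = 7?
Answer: -3/11 + √262/11 ≈ 1.1988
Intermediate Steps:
v = 104 (v = -⅓*(-312) = 104)
V(r) = -2 + 2*r (V(r) = 2*r - 2 = -2 + 2*r)
g(o) = o + o²
E(c, a) = -3 + √(54 + 2*c) (E(c, a) = -3 + √((-2 + 2*c) + 7*(1 + 7)) = -3 + √((-2 + 2*c) + 7*8) = -3 + √((-2 + 2*c) + 56) = -3 + √(54 + 2*c))
E(v, 311)/b(230) = (-3 + √(54 + 2*104))/11 = (-3 + √(54 + 208))*(1/11) = (-3 + √262)*(1/11) = -3/11 + √262/11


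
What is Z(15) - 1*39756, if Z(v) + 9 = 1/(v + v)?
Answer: -1192949/30 ≈ -39765.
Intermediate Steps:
Z(v) = -9 + 1/(2*v) (Z(v) = -9 + 1/(v + v) = -9 + 1/(2*v))
Z(15) - 1*39756 = (-9 + (½)/15) - 1*39756 = (-9 + (½)*(1/15)) - 39756 = (-9 + 1/30) - 39756 = -269/30 - 39756 = -1192949/30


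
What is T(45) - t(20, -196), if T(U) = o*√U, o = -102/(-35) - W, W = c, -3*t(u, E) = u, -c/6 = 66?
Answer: 20/3 + 41886*√5/35 ≈ 2682.7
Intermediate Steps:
c = -396 (c = -6*66 = -396)
t(u, E) = -u/3
W = -396
o = 13962/35 (o = -102/(-35) - 1*(-396) = -102*(-1/35) + 396 = 102/35 + 396 = 13962/35 ≈ 398.91)
T(U) = 13962*√U/35
T(45) - t(20, -196) = 13962*√45/35 - (-1)*20/3 = 13962*(3*√5)/35 - 1*(-20/3) = 41886*√5/35 + 20/3 = 20/3 + 41886*√5/35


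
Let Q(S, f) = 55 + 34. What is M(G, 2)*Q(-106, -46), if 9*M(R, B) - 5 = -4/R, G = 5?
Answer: 623/15 ≈ 41.533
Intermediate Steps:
Q(S, f) = 89
M(R, B) = 5/9 - 4/(9*R) (M(R, B) = 5/9 + (-4/R)/9 = 5/9 - 4/(9*R))
M(G, 2)*Q(-106, -46) = ((⅑)*(-4 + 5*5)/5)*89 = ((⅑)*(⅕)*(-4 + 25))*89 = ((⅑)*(⅕)*21)*89 = (7/15)*89 = 623/15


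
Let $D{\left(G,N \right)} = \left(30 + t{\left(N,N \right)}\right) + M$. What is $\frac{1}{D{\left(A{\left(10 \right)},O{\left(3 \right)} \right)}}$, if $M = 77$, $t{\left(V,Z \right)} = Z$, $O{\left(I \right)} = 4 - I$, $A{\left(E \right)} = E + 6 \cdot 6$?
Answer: $\frac{1}{108} \approx 0.0092593$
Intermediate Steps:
$A{\left(E \right)} = 36 + E$ ($A{\left(E \right)} = E + 36 = 36 + E$)
$D{\left(G,N \right)} = 107 + N$ ($D{\left(G,N \right)} = \left(30 + N\right) + 77 = 107 + N$)
$\frac{1}{D{\left(A{\left(10 \right)},O{\left(3 \right)} \right)}} = \frac{1}{107 + \left(4 - 3\right)} = \frac{1}{107 + 1} = \frac{1}{108}$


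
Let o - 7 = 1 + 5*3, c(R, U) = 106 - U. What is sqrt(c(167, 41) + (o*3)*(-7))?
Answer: I*sqrt(418) ≈ 20.445*I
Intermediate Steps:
o = 23 (o = 7 + (1 + 5*3) = 7 + (1 + 15) = 7 + 16 = 23)
sqrt(c(167, 41) + (o*3)*(-7)) = sqrt((106 - 1*41) + (23*3)*(-7)) = sqrt((106 - 41) + 69*(-7)) = sqrt(65 - 483) = sqrt(-418) = I*sqrt(418)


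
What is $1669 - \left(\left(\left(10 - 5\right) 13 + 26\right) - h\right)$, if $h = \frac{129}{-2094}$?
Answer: $\frac{1101401}{698} \approx 1577.9$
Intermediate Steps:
$h = - \frac{43}{698}$ ($h = 129 \left(- \frac{1}{2094}\right) = - \frac{43}{698} \approx -0.061605$)
$1669 - \left(\left(\left(10 - 5\right) 13 + 26\right) - h\right) = 1669 - \left(\left(\left(10 - 5\right) 13 + 26\right) - - \frac{43}{698}\right) = 1669 - \left(\left(5 \cdot 13 + 26\right) + \frac{43}{698}\right) = 1669 - \left(\left(65 + 26\right) + \frac{43}{698}\right) = 1669 - \left(91 + \frac{43}{698}\right) = 1669 - \frac{63561}{698} = \frac{1101401}{698}$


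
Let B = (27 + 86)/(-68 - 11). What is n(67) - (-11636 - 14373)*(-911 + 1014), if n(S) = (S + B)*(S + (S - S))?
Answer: 211982293/79 ≈ 2.6833e+6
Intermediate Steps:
B = -113/79 (B = 113/(-79) = 113*(-1/79) = -113/79 ≈ -1.4304)
n(S) = S*(-113/79 + S) (n(S) = (S - 113/79)*(S + (S - S)) = (-113/79 + S)*(S + 0) = (-113/79 + S)*S = S*(-113/79 + S))
n(67) - (-11636 - 14373)*(-911 + 1014) = (1/79)*67*(-113 + 79*67) - (-11636 - 14373)*(-911 + 1014) = (1/79)*67*(-113 + 5293) - (-26009)*103 = (1/79)*67*5180 - 1*(-2678927) = 347060/79 + 2678927 = 211982293/79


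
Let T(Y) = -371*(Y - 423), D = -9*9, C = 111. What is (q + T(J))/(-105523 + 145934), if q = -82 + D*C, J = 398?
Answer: 202/40411 ≈ 0.0049986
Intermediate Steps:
D = -81
T(Y) = 156933 - 371*Y (T(Y) = -371*(-423 + Y) = 156933 - 371*Y)
q = -9073 (q = -82 - 81*111 = -82 - 8991 = -9073)
(q + T(J))/(-105523 + 145934) = (-9073 + (156933 - 371*398))/(-105523 + 145934) = (-9073 + (156933 - 147658))/40411 = (-9073 + 9275)*(1/40411) = 202*(1/40411) = 202/40411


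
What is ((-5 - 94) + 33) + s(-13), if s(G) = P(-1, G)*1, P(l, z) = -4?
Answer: -70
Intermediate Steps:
s(G) = -4 (s(G) = -4*1 = -4)
((-5 - 94) + 33) + s(-13) = ((-5 - 94) + 33) - 4 = (-99 + 33) - 4 = -66 - 4 = -70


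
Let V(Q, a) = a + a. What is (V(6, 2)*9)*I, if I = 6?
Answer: 216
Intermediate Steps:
V(Q, a) = 2*a
(V(6, 2)*9)*I = ((2*2)*9)*6 = (4*9)*6 = 36*6 = 216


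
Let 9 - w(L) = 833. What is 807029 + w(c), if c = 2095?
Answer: 806205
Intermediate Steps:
w(L) = -824 (w(L) = 9 - 1*833 = 9 - 833 = -824)
807029 + w(c) = 807029 - 824 = 806205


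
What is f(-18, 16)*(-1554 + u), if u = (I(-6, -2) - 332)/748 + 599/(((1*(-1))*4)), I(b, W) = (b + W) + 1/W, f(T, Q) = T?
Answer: 22945419/748 ≈ 30676.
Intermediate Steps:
I(b, W) = W + b + 1/W (I(b, W) = (W + b) + 1/W = W + b + 1/W)
u = -224707/1496 (u = ((-2 - 6 + 1/(-2)) - 332)/748 + 599/(((1*(-1))*4)) = ((-2 - 6 - ½) - 332)*(1/748) + 599/((-1*4)) = (-17/2 - 332)*(1/748) + 599/(-4) = -681/2*1/748 + 599*(-¼) = -681/1496 - 599/4 = -224707/1496 ≈ -150.21)
f(-18, 16)*(-1554 + u) = -18*(-1554 - 224707/1496) = -18*(-2549491/1496) = 22945419/748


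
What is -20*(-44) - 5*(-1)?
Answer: 885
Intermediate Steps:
-20*(-44) - 5*(-1) = 880 + 5 = 885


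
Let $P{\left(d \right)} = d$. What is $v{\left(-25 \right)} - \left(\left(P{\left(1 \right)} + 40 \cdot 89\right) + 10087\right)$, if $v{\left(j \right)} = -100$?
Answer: $-13748$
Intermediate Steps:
$v{\left(-25 \right)} - \left(\left(P{\left(1 \right)} + 40 \cdot 89\right) + 10087\right) = -100 - \left(\left(1 + 40 \cdot 89\right) + 10087\right) = -100 - \left(\left(1 + 3560\right) + 10087\right) = -100 - \left(3561 + 10087\right) = -100 - 13648 = -13748$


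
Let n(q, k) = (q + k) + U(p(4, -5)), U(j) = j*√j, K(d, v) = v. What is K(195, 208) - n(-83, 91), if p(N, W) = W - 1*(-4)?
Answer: 200 + I ≈ 200.0 + 1.0*I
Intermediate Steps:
p(N, W) = 4 + W (p(N, W) = W + 4 = 4 + W)
U(j) = j^(3/2)
n(q, k) = k + q - I (n(q, k) = (q + k) + (4 - 5)^(3/2) = (k + q) + (-1)^(3/2) = (k + q) - I = k + q - I)
K(195, 208) - n(-83, 91) = 208 - (91 - 83 - I) = 208 - (8 - I) = 208 + (-8 + I) = 200 + I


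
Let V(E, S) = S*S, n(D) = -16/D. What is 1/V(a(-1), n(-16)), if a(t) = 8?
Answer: 1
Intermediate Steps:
n(D) = -16/D
V(E, S) = S²
1/V(a(-1), n(-16)) = 1/((-16/(-16))²) = 1/((-16*(-1/16))²) = 1/(1²) = 1/1 = 1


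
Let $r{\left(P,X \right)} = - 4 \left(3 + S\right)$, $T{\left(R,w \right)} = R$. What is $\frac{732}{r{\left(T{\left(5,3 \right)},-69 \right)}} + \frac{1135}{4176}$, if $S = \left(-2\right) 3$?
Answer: $\frac{255871}{4176} \approx 61.272$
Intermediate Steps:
$S = -6$
$r{\left(P,X \right)} = 12$ ($r{\left(P,X \right)} = - 4 \left(3 - 6\right) = \left(-4\right) \left(-3\right) = 12$)
$\frac{732}{r{\left(T{\left(5,3 \right)},-69 \right)}} + \frac{1135}{4176} = \frac{732}{12} + \frac{1135}{4176} = 732 \cdot \frac{1}{12} + 1135 \cdot \frac{1}{4176} = 61 + \frac{1135}{4176} = \frac{255871}{4176}$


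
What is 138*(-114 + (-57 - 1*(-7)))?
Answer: -22632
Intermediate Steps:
138*(-114 + (-57 - 1*(-7))) = 138*(-114 + (-57 + 7)) = 138*(-114 - 50) = 138*(-164) = -22632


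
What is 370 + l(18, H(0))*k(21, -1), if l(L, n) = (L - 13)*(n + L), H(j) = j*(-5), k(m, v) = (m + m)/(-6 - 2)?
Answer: -205/2 ≈ -102.50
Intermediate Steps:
k(m, v) = -m/4 (k(m, v) = (2*m)/(-8) = (2*m)*(-⅛) = -m/4)
H(j) = -5*j
l(L, n) = (-13 + L)*(L + n)
370 + l(18, H(0))*k(21, -1) = 370 + (18² - 13*18 - (-65)*0 + 18*(-5*0))*(-¼*21) = 370 + (324 - 234 - 13*0 + 18*0)*(-21/4) = 370 + (324 - 234 + 0 + 0)*(-21/4) = 370 + 90*(-21/4) = 370 - 945/2 = -205/2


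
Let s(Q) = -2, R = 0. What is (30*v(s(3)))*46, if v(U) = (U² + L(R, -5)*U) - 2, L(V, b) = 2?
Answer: -2760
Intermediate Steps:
v(U) = -2 + U² + 2*U (v(U) = (U² + 2*U) - 2 = -2 + U² + 2*U)
(30*v(s(3)))*46 = (30*(-2 + (-2)² + 2*(-2)))*46 = (30*(-2 + 4 - 4))*46 = (30*(-2))*46 = -60*46 = -2760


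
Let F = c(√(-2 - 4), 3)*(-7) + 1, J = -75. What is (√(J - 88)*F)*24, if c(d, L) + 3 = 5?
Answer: -312*I*√163 ≈ -3983.3*I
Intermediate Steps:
c(d, L) = 2 (c(d, L) = -3 + 5 = 2)
F = -13 (F = 2*(-7) + 1 = -14 + 1 = -13)
(√(J - 88)*F)*24 = (√(-75 - 88)*(-13))*24 = (√(-163)*(-13))*24 = ((I*√163)*(-13))*24 = -13*I*√163*24 = -312*I*√163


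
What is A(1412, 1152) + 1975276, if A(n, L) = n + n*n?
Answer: 3970432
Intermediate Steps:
A(n, L) = n + n²
A(1412, 1152) + 1975276 = 1412*(1 + 1412) + 1975276 = 1412*1413 + 1975276 = 1995156 + 1975276 = 3970432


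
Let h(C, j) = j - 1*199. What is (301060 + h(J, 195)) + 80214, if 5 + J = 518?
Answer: 381270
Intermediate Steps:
J = 513 (J = -5 + 518 = 513)
h(C, j) = -199 + j (h(C, j) = j - 199 = -199 + j)
(301060 + h(J, 195)) + 80214 = (301060 + (-199 + 195)) + 80214 = (301060 - 4) + 80214 = 301056 + 80214 = 381270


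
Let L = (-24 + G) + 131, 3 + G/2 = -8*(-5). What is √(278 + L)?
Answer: 3*√51 ≈ 21.424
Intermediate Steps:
G = 74 (G = -6 + 2*(-8*(-5)) = -6 + 2*40 = -6 + 80 = 74)
L = 181 (L = (-24 + 74) + 131 = 50 + 131 = 181)
√(278 + L) = √(278 + 181) = √459 = 3*√51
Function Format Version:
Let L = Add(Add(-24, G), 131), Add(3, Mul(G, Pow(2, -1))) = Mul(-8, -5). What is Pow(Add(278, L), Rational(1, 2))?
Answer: Mul(3, Pow(51, Rational(1, 2))) ≈ 21.424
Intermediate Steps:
G = 74 (G = Add(-6, Mul(2, Mul(-8, -5))) = Add(-6, Mul(2, 40)) = Add(-6, 80) = 74)
L = 181 (L = Add(Add(-24, 74), 131) = Add(50, 131) = 181)
Pow(Add(278, L), Rational(1, 2)) = Pow(Add(278, 181), Rational(1, 2)) = Pow(459, Rational(1, 2)) = Mul(3, Pow(51, Rational(1, 2)))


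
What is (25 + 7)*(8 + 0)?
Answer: 256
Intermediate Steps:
(25 + 7)*(8 + 0) = 32*8 = 256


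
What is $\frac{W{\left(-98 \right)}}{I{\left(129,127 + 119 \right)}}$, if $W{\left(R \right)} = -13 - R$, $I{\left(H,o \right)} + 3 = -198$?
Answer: $- \frac{85}{201} \approx -0.42289$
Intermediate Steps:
$I{\left(H,o \right)} = -201$ ($I{\left(H,o \right)} = -3 - 198 = -201$)
$\frac{W{\left(-98 \right)}}{I{\left(129,127 + 119 \right)}} = \frac{-13 - -98}{-201} = \left(-13 + 98\right) \left(- \frac{1}{201}\right) = 85 \left(- \frac{1}{201}\right) = - \frac{85}{201}$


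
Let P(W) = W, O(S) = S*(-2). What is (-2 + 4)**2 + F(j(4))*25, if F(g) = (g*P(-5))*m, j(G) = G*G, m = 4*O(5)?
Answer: 80004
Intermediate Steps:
O(S) = -2*S
m = -40 (m = 4*(-2*5) = 4*(-10) = -40)
j(G) = G**2
F(g) = 200*g (F(g) = (g*(-5))*(-40) = -5*g*(-40) = 200*g)
(-2 + 4)**2 + F(j(4))*25 = (-2 + 4)**2 + (200*4**2)*25 = 2**2 + (200*16)*25 = 4 + 3200*25 = 4 + 80000 = 80004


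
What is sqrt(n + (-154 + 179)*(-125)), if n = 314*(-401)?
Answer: I*sqrt(129039) ≈ 359.22*I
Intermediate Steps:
n = -125914
sqrt(n + (-154 + 179)*(-125)) = sqrt(-125914 + (-154 + 179)*(-125)) = sqrt(-125914 + 25*(-125)) = sqrt(-125914 - 3125) = sqrt(-129039) = I*sqrt(129039)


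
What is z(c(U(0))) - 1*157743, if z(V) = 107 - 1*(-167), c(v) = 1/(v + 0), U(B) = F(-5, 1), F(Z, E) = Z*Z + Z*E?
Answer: -157469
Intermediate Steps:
F(Z, E) = Z² + E*Z
U(B) = 20 (U(B) = -5*(1 - 5) = -5*(-4) = 20)
c(v) = 1/v
z(V) = 274 (z(V) = 107 + 167 = 274)
z(c(U(0))) - 1*157743 = 274 - 1*157743 = 274 - 157743 = -157469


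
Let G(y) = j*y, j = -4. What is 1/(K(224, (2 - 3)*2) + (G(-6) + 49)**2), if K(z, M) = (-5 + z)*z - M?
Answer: 1/54387 ≈ 1.8387e-5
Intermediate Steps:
G(y) = -4*y
K(z, M) = -M + z*(-5 + z) (K(z, M) = z*(-5 + z) - M = -M + z*(-5 + z))
1/(K(224, (2 - 3)*2) + (G(-6) + 49)**2) = 1/((224**2 - (2 - 3)*2 - 5*224) + (-4*(-6) + 49)**2) = 1/((50176 - (-1)*2 - 1120) + (24 + 49)**2) = 1/((50176 - 1*(-2) - 1120) + 73**2) = 1/((50176 + 2 - 1120) + 5329) = 1/(49058 + 5329) = 1/54387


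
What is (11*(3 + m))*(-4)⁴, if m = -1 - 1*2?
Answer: 0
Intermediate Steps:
m = -3 (m = -1 - 2 = -3)
(11*(3 + m))*(-4)⁴ = (11*(3 - 3))*(-4)⁴ = (11*0)*256 = 0*256 = 0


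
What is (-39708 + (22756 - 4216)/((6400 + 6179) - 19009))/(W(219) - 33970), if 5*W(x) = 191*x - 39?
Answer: 12767049/8234258 ≈ 1.5505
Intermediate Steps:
W(x) = -39/5 + 191*x/5 (W(x) = (191*x - 39)/5 = (-39 + 191*x)/5 = -39/5 + 191*x/5)
(-39708 + (22756 - 4216)/((6400 + 6179) - 19009))/(W(219) - 33970) = (-39708 + (22756 - 4216)/((6400 + 6179) - 19009))/((-39/5 + (191/5)*219) - 33970) = (-39708 + 18540/(12579 - 19009))/((-39/5 + 41829/5) - 33970) = (-39708 + 18540/(-6430))/(8358 - 33970) = (-39708 + 18540*(-1/6430))/(-25612) = (-39708 - 1854/643)*(-1/25612) = -25534098/643*(-1/25612) = 12767049/8234258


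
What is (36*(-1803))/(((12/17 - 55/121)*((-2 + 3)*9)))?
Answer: -1348644/47 ≈ -28695.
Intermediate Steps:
(36*(-1803))/(((12/17 - 55/121)*((-2 + 3)*9))) = -64908*1/(9*(12*(1/17) - 55*1/121)) = -64908*1/(9*(12/17 - 5/11)) = -64908/((47/187)*9) = -64908/423/187 = -64908*187/423 = -1348644/47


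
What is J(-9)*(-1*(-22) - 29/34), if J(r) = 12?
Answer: 4314/17 ≈ 253.76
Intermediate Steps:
J(-9)*(-1*(-22) - 29/34) = 12*(-1*(-22) - 29/34) = 12*(22 - 29*1/34) = 12*(22 - 29/34) = 12*(719/34) = 4314/17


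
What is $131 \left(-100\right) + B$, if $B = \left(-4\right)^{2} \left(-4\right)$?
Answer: $-13164$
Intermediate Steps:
$B = -64$ ($B = 16 \left(-4\right) = -64$)
$131 \left(-100\right) + B = 131 \left(-100\right) - 64 = -13100 - 64 = -13164$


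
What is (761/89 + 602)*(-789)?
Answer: -42873471/89 ≈ -4.8172e+5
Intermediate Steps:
(761/89 + 602)*(-789) = (54339/89)*(-789) = -42873471/89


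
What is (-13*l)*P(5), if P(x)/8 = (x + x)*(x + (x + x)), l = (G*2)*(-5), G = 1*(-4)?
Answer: -624000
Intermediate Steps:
G = -4
l = 40 (l = -4*2*(-5) = -8*(-5) = 40)
P(x) = 48*x² (P(x) = 8*((x + x)*(x + (x + x))) = 8*((2*x)*(x + 2*x)) = 8*((2*x)*(3*x)) = 8*(6*x²) = 48*x²)
(-13*l)*P(5) = (-13*40)*(48*5²) = -24960*25 = -520*1200 = -624000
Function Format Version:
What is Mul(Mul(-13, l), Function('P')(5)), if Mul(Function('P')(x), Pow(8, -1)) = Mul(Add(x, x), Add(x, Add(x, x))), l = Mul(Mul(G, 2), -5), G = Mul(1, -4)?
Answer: -624000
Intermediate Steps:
G = -4
l = 40 (l = Mul(Mul(-4, 2), -5) = Mul(-8, -5) = 40)
Function('P')(x) = Mul(48, Pow(x, 2)) (Function('P')(x) = Mul(8, Mul(Add(x, x), Add(x, Add(x, x)))) = Mul(8, Mul(Mul(2, x), Add(x, Mul(2, x)))) = Mul(8, Mul(Mul(2, x), Mul(3, x))) = Mul(8, Mul(6, Pow(x, 2))) = Mul(48, Pow(x, 2)))
Mul(Mul(-13, l), Function('P')(5)) = Mul(Mul(-13, 40), Mul(48, Pow(5, 2))) = Mul(-520, Mul(48, 25)) = Mul(-520, 1200) = -624000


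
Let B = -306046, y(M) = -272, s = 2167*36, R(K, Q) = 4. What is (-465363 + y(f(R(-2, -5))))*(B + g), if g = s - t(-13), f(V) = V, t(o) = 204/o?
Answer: 1380252961130/13 ≈ 1.0617e+11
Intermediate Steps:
s = 78012
g = 1014360/13 (g = 78012 - 204/(-13) = 78012 - 204*(-1)/13 = 78012 - 1*(-204/13) = 78012 + 204/13 = 1014360/13 ≈ 78028.)
(-465363 + y(f(R(-2, -5))))*(B + g) = (-465363 - 272)*(-306046 + 1014360/13) = -465635*(-2964238/13) = 1380252961130/13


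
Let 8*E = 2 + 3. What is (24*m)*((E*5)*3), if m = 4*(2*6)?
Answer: 10800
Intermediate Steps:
E = 5/8 (E = (2 + 3)/8 = (⅛)*5 = 5/8 ≈ 0.62500)
m = 48 (m = 4*12 = 48)
(24*m)*((E*5)*3) = (24*48)*(((5/8)*5)*3) = 1152*((25/8)*3) = 1152*(75/8) = 10800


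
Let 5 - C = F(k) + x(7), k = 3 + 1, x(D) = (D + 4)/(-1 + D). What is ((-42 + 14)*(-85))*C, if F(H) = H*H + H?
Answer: -120190/3 ≈ -40063.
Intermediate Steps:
x(D) = (4 + D)/(-1 + D)
k = 4
F(H) = H + H**2 (F(H) = H**2 + H = H + H**2)
C = -101/6 (C = 5 - (4*(1 + 4) + (4 + 7)/(-1 + 7)) = 5 - (4*5 + 11/6) = 5 - (20 + (1/6)*11) = 5 - (20 + 11/6) = 5 - 1*131/6 = 5 - 131/6 = -101/6 ≈ -16.833)
((-42 + 14)*(-85))*C = ((-42 + 14)*(-85))*(-101/6) = -28*(-85)*(-101/6) = 2380*(-101/6) = -120190/3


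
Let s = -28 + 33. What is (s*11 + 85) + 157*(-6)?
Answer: -802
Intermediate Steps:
s = 5
(s*11 + 85) + 157*(-6) = (5*11 + 85) + 157*(-6) = (55 + 85) - 942 = 140 - 942 = -802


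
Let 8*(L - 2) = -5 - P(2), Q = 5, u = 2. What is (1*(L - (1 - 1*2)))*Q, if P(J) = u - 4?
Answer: 105/8 ≈ 13.125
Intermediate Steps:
P(J) = -2 (P(J) = 2 - 4 = -2)
L = 13/8 (L = 2 + (-5 - 1*(-2))/8 = 2 + (-5 + 2)/8 = 2 + (⅛)*(-3) = 2 - 3/8 = 13/8 ≈ 1.6250)
(1*(L - (1 - 1*2)))*Q = (1*(13/8 - (1 - 1*2)))*5 = (1*(13/8 - (1 - 2)))*5 = (1*(13/8 - 1*(-1)))*5 = (1*(13/8 + 1))*5 = (1*(21/8))*5 = (21/8)*5 = 105/8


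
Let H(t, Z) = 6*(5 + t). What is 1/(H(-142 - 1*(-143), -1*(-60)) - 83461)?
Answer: -1/83425 ≈ -1.1987e-5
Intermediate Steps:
H(t, Z) = 30 + 6*t
1/(H(-142 - 1*(-143), -1*(-60)) - 83461) = 1/((30 + 6*(-142 - 1*(-143))) - 83461) = 1/((30 + 6*(-142 + 143)) - 83461) = 1/((30 + 6*1) - 83461) = 1/((30 + 6) - 83461) = 1/(36 - 83461) = 1/(-83425) = -1/83425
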